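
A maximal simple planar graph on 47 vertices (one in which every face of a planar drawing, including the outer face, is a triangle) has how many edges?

In a plane triangulation 3F = 2E and V − E + F = 2, so E = 3V − 6 = 3·47 − 6 = 135.

135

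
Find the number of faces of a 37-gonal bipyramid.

74

A bipyramid over an n-gon has 2n triangular faces and n + 2 vertices: V = 37 + 2 = 39, E = 3·37 = 111, F = 2·37 = 74.
Check: V − E + F = 39 − 111 + 74 = 2.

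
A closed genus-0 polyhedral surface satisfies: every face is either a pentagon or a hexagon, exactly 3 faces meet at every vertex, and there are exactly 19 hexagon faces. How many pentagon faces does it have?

12

Let x be the number of pentagons; then F = 19 + x.
Edge–face incidences: 2E = 6·19 + 5·x = 114 + 5x.
Every vertex has degree 3, so 3V = 2E.
Euler: V − E + F = 2 ⇒ (2E)/3 − E + (19 + x) = 2.
Multiply by 6: 2·(2E) − 3·(2E) + 6·(19 + x) = 12, i.e. 114 + 6x − (114 + 5x) = 12.
Collecting terms: x = 12.
Then 2E = 114 + 5·12 = 174, so E = 87, V = 2E/3 = 58, F = 19 + 12 = 31.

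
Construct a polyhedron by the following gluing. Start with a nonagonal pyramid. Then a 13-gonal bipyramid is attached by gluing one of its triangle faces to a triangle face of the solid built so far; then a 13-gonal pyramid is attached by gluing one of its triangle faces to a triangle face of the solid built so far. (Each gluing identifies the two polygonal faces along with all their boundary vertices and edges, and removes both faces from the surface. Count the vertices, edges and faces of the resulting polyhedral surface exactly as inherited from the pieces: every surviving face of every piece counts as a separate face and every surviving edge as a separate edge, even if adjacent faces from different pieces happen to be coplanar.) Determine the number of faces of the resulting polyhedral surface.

A nonagonal pyramid: V=10, E=18, F=10.
Attach a 13-gonal bipyramid (V=15, E=39, F=26) along a 3-gon: merge 3 vertices and 3 edges, delete both glued faces → V=22, E=54, F=34.
Attach a 13-gonal pyramid (V=14, E=26, F=14) along a 3-gon: merge 3 vertices and 3 edges, delete both glued faces → V=33, E=77, F=46.
Check: V − E + F = 33 − 77 + 46 = 2.

46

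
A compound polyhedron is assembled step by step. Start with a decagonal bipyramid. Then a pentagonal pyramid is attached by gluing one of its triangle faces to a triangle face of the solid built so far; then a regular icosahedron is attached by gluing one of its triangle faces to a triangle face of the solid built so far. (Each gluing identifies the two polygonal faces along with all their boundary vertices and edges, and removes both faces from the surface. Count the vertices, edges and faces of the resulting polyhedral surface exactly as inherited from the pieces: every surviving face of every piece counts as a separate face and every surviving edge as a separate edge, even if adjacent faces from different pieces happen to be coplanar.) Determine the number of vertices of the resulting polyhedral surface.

24

A decagonal bipyramid: V=12, E=30, F=20.
Attach a pentagonal pyramid (V=6, E=10, F=6) along a 3-gon: merge 3 vertices and 3 edges, delete both glued faces → V=15, E=37, F=24.
Attach a regular icosahedron (V=12, E=30, F=20) along a 3-gon: merge 3 vertices and 3 edges, delete both glued faces → V=24, E=64, F=42.
Check: V − E + F = 24 − 64 + 42 = 2.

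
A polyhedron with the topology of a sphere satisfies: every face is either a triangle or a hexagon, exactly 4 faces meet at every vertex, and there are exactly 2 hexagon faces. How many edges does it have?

24

Let x be the number of triangles; then F = 2 + x.
Edge–face incidences: 2E = 6·2 + 3·x = 12 + 3x.
Every vertex has degree 4, so 4V = 2E.
Euler: V − E + F = 2 ⇒ (2E)/4 − E + (2 + x) = 2.
Multiply by 8: 2·(2E) − 4·(2E) + 8·(2 + x) = 16, i.e. 16 + 8x − 2·(12 + 3x) = 16.
Collecting terms: 2x − 8 = 16, so 2x = 24, so x = 12.
Then 2E = 12 + 3·12 = 48, so E = 24, V = 2E/4 = 12, F = 2 + 12 = 14.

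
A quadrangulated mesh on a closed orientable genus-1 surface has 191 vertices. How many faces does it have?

191

χ = 2 − 2·1 = 0, and every face is a square so 4F = 2E.
V − E + F = 0 with E = 4F/2 gives 191 − (4/2 − 1)·F = 0, so F = 191 and E = 382.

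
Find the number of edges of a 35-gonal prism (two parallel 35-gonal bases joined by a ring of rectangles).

A prism on an n-gon has two n-gon bases and n rectangular sides: V = 2·35 = 70, E = 3·35 = 105, F = 35 + 2 = 37.

105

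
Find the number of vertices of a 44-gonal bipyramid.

A bipyramid over an n-gon has 2n triangular faces and n + 2 vertices: V = 44 + 2 = 46, E = 3·44 = 132, F = 2·44 = 88.

46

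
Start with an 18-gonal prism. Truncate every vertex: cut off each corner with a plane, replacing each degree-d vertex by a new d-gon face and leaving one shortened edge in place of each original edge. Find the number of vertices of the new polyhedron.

The base solid has V = 36, E = 54, F = 20.
Truncation replaces each original edge-end by a new vertex, so V′ = 2E = 108.
Each original edge survives, and each old vertex of degree d contributes d new edges; summing degrees gives Σd = 2E, so E′ = E + 2E = 3E = 162.
Each original face survives and each original vertex becomes one new face: F′ = F + V = 56.

108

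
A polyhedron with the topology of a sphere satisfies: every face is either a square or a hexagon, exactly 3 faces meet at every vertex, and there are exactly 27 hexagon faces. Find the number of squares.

Let x be the number of squares; then F = 27 + x.
Edge–face incidences: 2E = 6·27 + 4·x = 162 + 4x.
Every vertex has degree 3, so 3V = 2E.
Euler: V − E + F = 2 ⇒ (2E)/3 − E + (27 + x) = 2.
Multiply by 6: 2·(2E) − 3·(2E) + 6·(27 + x) = 12, i.e. 162 + 6x − (162 + 4x) = 12.
Collecting terms: 2x = 12, so x = 6.
Then 2E = 162 + 4·6 = 186, so E = 93, V = 2E/3 = 62, F = 27 + 6 = 33.

6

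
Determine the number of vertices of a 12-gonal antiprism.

24

An antiprism on an n-gon has two n-gon caps and 2n triangles: V = 2·12 = 24, E = 4·12 = 48, F = 2·12 + 2 = 26.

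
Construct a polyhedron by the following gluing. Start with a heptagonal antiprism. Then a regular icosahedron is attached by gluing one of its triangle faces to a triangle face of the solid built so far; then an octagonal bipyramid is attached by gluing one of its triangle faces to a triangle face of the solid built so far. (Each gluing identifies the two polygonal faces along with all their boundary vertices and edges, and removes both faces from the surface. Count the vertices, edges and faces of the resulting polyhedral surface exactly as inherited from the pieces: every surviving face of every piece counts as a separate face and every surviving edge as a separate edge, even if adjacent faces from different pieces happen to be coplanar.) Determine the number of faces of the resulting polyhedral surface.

48

A heptagonal antiprism: V=14, E=28, F=16.
Attach a regular icosahedron (V=12, E=30, F=20) along a 3-gon: merge 3 vertices and 3 edges, delete both glued faces → V=23, E=55, F=34.
Attach an octagonal bipyramid (V=10, E=24, F=16) along a 3-gon: merge 3 vertices and 3 edges, delete both glued faces → V=30, E=76, F=48.
Check: V − E + F = 30 − 76 + 48 = 2.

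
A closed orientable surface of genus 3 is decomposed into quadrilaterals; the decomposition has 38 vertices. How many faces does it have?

χ = 2 − 2·3 = -4, and every face is a square so 4F = 2E.
V − E + F = -4 with E = 4F/2 gives 38 − (4/2 − 1)·F = -4, so F = 42 and E = 84.

42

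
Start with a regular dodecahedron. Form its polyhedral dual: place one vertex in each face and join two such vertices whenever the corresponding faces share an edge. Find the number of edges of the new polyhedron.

30

The base solid has V = 20, E = 30, F = 12.
The dual swaps V and F and preserves E: V′ = F = 12, E′ = E = 30, F′ = V = 20.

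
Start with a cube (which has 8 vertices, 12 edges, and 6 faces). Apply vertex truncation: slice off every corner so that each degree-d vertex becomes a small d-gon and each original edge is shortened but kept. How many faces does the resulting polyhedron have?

14

Truncation replaces each original edge-end by a new vertex, so V′ = 2E = 24.
Each original edge survives, and each old vertex of degree d contributes d new edges; summing degrees gives Σd = 2E, so E′ = E + 2E = 3E = 36.
Each original face survives and each original vertex becomes one new face: F′ = F + V = 14.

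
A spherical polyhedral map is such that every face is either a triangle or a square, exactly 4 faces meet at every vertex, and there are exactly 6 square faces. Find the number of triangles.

8

Let x be the number of triangles; then F = 6 + x.
Edge–face incidences: 2E = 4·6 + 3·x = 24 + 3x.
Every vertex has degree 4, so 4V = 2E.
Euler: V − E + F = 2 ⇒ (2E)/4 − E + (6 + x) = 2.
Multiply by 8: 2·(2E) − 4·(2E) + 8·(6 + x) = 16, i.e. 48 + 8x − 2·(24 + 3x) = 16.
Collecting terms: 2x = 16, so x = 8.
Then 2E = 24 + 3·8 = 48, so E = 24, V = 2E/4 = 12, F = 6 + 8 = 14.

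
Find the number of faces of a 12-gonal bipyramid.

24

A bipyramid over an n-gon has 2n triangular faces and n + 2 vertices: V = 12 + 2 = 14, E = 3·12 = 36, F = 2·12 = 24.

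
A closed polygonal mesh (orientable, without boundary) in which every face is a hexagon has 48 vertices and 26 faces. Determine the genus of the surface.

Every face is a hexagon, so 2E = 6·26 = 156, giving E = 78.
χ = V − E + F = 48 − 78 + 26 = -4.
For a closed orientable surface χ = 2 − 2g, so g = (2 − (-4))/2 = 3.

3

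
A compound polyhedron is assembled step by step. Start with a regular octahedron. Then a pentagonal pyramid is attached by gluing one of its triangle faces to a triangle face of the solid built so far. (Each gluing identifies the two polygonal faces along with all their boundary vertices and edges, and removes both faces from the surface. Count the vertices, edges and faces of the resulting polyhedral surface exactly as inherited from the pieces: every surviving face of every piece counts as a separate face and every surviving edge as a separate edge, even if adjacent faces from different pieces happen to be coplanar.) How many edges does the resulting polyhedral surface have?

A regular octahedron: V=6, E=12, F=8.
Attach a pentagonal pyramid (V=6, E=10, F=6) along a 3-gon: merge 3 vertices and 3 edges, delete both glued faces → V=9, E=19, F=12.
Check: V − E + F = 9 − 19 + 12 = 2.

19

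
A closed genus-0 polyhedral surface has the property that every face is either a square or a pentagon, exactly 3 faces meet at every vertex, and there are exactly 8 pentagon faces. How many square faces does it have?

Let x be the number of squares; then F = 8 + x.
Edge–face incidences: 2E = 5·8 + 4·x = 40 + 4x.
Every vertex has degree 3, so 3V = 2E.
Euler: V − E + F = 2 ⇒ (2E)/3 − E + (8 + x) = 2.
Multiply by 6: 2·(2E) − 3·(2E) + 6·(8 + x) = 12, i.e. 48 + 6x − (40 + 4x) = 12.
Collecting terms: 2x + 8 = 12, so 2x = 4, so x = 2.
Then 2E = 40 + 4·2 = 48, so E = 24, V = 2E/3 = 16, F = 8 + 2 = 10.

2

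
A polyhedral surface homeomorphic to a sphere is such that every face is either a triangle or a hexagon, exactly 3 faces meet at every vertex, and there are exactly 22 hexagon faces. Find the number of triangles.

4

Let x be the number of triangles; then F = 22 + x.
Edge–face incidences: 2E = 6·22 + 3·x = 132 + 3x.
Every vertex has degree 3, so 3V = 2E.
Euler: V − E + F = 2 ⇒ (2E)/3 − E + (22 + x) = 2.
Multiply by 6: 2·(2E) − 3·(2E) + 6·(22 + x) = 12, i.e. 132 + 6x − (132 + 3x) = 12.
Collecting terms: 3x = 12, so x = 4.
Then 2E = 132 + 3·4 = 144, so E = 72, V = 2E/3 = 48, F = 22 + 4 = 26.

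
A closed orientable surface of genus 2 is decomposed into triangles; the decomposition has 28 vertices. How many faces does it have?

χ = 2 − 2·2 = -2, and every face is a triangle so 3F = 2E.
V − E + F = -2 with E = 3F/2 gives 28 − (3/2 − 1)·F = -2, so F = 60 and E = 90.

60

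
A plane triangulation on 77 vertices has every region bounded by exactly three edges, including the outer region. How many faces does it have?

150

In a plane triangulation 3F = 2E and V − E + F = 2, so F = 2V − 4 = 2·77 − 4 = 150.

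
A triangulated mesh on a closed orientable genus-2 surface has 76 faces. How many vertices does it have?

36

χ = 2 − 2·2 = -2, and every face is a triangle so 3F = 2E.
E = 3·76/2 = 114. Then V = -2 + E − F = -2 + 114 − 76 = 36.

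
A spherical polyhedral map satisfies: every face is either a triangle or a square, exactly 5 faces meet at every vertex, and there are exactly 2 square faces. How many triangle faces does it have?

Let x be the number of triangles; then F = 2 + x.
Edge–face incidences: 2E = 4·2 + 3·x = 8 + 3x.
Every vertex has degree 5, so 5V = 2E.
Euler: V − E + F = 2 ⇒ (2E)/5 − E + (2 + x) = 2.
Multiply by 10: 2·(2E) − 5·(2E) + 10·(2 + x) = 20, i.e. 20 + 10x − 3·(8 + 3x) = 20.
Collecting terms: x − 4 = 20, so x = 24.
Then 2E = 8 + 3·24 = 80, so E = 40, V = 2E/5 = 16, F = 2 + 24 = 26.

24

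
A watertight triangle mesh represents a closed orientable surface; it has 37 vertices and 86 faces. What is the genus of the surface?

4

Every face is a triangle, so 2E = 3·86 = 258, giving E = 129.
χ = V − E + F = 37 − 129 + 86 = -6.
For a closed orientable surface χ = 2 − 2g, so g = (2 − (-6))/2 = 4.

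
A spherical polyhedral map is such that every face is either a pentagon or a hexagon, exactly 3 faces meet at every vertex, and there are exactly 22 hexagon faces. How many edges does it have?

96

Let x be the number of pentagons; then F = 22 + x.
Edge–face incidences: 2E = 6·22 + 5·x = 132 + 5x.
Every vertex has degree 3, so 3V = 2E.
Euler: V − E + F = 2 ⇒ (2E)/3 − E + (22 + x) = 2.
Multiply by 6: 2·(2E) − 3·(2E) + 6·(22 + x) = 12, i.e. 132 + 6x − (132 + 5x) = 12.
Collecting terms: x = 12.
Then 2E = 132 + 5·12 = 192, so E = 96, V = 2E/3 = 64, F = 22 + 12 = 34.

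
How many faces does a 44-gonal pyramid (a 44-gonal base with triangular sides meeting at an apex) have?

A pyramid on an n-gon base has one n-gon and n triangles: V = 44 + 1 = 45, E = 2·44 = 88, F = 44 + 1 = 45.

45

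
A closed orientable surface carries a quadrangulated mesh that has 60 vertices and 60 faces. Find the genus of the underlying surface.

Every face is a square, so 2E = 4·60 = 240, giving E = 120.
χ = V − E + F = 60 − 120 + 60 = 0.
For a closed orientable surface χ = 2 − 2g, so g = (2 − (0))/2 = 1.

1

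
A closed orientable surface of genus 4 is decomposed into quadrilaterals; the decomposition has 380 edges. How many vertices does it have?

184

χ = 2 − 2·4 = -6, and every face is a square so 4F = 2E.
F = 2E/4 = 190. Then V = -6 + E − F = -6 + 380 − 190 = 184.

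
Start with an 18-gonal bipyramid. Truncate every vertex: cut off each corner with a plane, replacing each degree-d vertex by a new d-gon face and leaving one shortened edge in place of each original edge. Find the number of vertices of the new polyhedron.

108

The base solid has V = 20, E = 54, F = 36.
Truncation replaces each original edge-end by a new vertex, so V′ = 2E = 108.
Each original edge survives, and each old vertex of degree d contributes d new edges; summing degrees gives Σd = 2E, so E′ = E + 2E = 3E = 162.
Each original face survives and each original vertex becomes one new face: F′ = F + V = 56.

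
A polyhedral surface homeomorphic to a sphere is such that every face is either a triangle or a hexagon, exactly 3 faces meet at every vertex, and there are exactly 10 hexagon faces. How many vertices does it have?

24

Let x be the number of triangles; then F = 10 + x.
Edge–face incidences: 2E = 6·10 + 3·x = 60 + 3x.
Every vertex has degree 3, so 3V = 2E.
Euler: V − E + F = 2 ⇒ (2E)/3 − E + (10 + x) = 2.
Multiply by 6: 2·(2E) − 3·(2E) + 6·(10 + x) = 12, i.e. 60 + 6x − (60 + 3x) = 12.
Collecting terms: 3x = 12, so x = 4.
Then 2E = 60 + 3·4 = 72, so E = 36, V = 2E/3 = 24, F = 10 + 4 = 14.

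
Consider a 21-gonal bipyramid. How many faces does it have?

42

A bipyramid over an n-gon has 2n triangular faces and n + 2 vertices: V = 21 + 2 = 23, E = 3·21 = 63, F = 2·21 = 42.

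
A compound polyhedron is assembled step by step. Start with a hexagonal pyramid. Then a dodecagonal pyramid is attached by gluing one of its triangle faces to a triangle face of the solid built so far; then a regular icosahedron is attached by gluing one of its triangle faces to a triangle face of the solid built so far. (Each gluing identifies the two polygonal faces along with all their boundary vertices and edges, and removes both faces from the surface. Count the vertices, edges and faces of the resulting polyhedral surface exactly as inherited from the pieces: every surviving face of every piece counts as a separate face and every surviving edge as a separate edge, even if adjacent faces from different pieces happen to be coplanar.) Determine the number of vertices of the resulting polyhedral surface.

A hexagonal pyramid: V=7, E=12, F=7.
Attach a dodecagonal pyramid (V=13, E=24, F=13) along a 3-gon: merge 3 vertices and 3 edges, delete both glued faces → V=17, E=33, F=18.
Attach a regular icosahedron (V=12, E=30, F=20) along a 3-gon: merge 3 vertices and 3 edges, delete both glued faces → V=26, E=60, F=36.
Check: V − E + F = 26 − 60 + 36 = 2.

26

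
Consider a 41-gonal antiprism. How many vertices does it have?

An antiprism on an n-gon has two n-gon caps and 2n triangles: V = 2·41 = 82, E = 4·41 = 164, F = 2·41 + 2 = 84.
Check: V − E + F = 82 − 164 + 84 = 2.

82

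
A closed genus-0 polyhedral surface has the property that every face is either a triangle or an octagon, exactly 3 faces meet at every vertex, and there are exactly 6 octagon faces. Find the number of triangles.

Let x be the number of triangles; then F = 6 + x.
Edge–face incidences: 2E = 8·6 + 3·x = 48 + 3x.
Every vertex has degree 3, so 3V = 2E.
Euler: V − E + F = 2 ⇒ (2E)/3 − E + (6 + x) = 2.
Multiply by 6: 2·(2E) − 3·(2E) + 6·(6 + x) = 12, i.e. 36 + 6x − (48 + 3x) = 12.
Collecting terms: 3x − 12 = 12, so 3x = 24, so x = 8.
Then 2E = 48 + 3·8 = 72, so E = 36, V = 2E/3 = 24, F = 6 + 8 = 14.

8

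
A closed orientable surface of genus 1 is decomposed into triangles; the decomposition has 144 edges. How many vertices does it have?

48

χ = 2 − 2·1 = 0, and every face is a triangle so 3F = 2E.
F = 2E/3 = 96. Then V = 0 + E − F = 0 + 144 − 96 = 48.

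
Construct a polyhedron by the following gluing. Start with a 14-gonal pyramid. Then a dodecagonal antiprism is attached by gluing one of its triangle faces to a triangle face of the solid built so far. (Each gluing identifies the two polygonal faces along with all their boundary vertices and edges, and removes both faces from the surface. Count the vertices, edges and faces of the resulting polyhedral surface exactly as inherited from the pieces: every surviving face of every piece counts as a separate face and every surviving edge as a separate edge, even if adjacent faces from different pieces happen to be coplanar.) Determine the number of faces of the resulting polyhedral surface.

39

A 14-gonal pyramid: V=15, E=28, F=15.
Attach a dodecagonal antiprism (V=24, E=48, F=26) along a 3-gon: merge 3 vertices and 3 edges, delete both glued faces → V=36, E=73, F=39.
Check: V − E + F = 36 − 73 + 39 = 2.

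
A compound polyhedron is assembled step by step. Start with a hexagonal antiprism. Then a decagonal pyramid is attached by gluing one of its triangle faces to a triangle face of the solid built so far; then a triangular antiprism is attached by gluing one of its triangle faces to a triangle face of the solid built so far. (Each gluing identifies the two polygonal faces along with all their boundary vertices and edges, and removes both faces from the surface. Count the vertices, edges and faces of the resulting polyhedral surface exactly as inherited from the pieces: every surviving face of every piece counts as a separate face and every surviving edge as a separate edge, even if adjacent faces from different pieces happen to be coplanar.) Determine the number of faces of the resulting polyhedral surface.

29

A hexagonal antiprism: V=12, E=24, F=14.
Attach a decagonal pyramid (V=11, E=20, F=11) along a 3-gon: merge 3 vertices and 3 edges, delete both glued faces → V=20, E=41, F=23.
Attach a triangular antiprism (V=6, E=12, F=8) along a 3-gon: merge 3 vertices and 3 edges, delete both glued faces → V=23, E=50, F=29.
Check: V − E + F = 23 − 50 + 29 = 2.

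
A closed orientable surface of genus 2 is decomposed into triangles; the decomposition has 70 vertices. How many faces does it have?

χ = 2 − 2·2 = -2, and every face is a triangle so 3F = 2E.
V − E + F = -2 with E = 3F/2 gives 70 − (3/2 − 1)·F = -2, so F = 144 and E = 216.

144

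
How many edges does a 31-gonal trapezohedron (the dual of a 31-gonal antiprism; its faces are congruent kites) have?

The n-trapezohedron (dual of the n-antiprism) has V = 2·31 + 2 = 64, E = 4·31 = 124, F = 2·31 = 62.
Check: V − E + F = 64 − 124 + 62 = 2.

124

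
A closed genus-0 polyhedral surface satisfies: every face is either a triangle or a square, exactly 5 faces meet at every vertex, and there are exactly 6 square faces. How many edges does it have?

60

Let x be the number of triangles; then F = 6 + x.
Edge–face incidences: 2E = 4·6 + 3·x = 24 + 3x.
Every vertex has degree 5, so 5V = 2E.
Euler: V − E + F = 2 ⇒ (2E)/5 − E + (6 + x) = 2.
Multiply by 10: 2·(2E) − 5·(2E) + 10·(6 + x) = 20, i.e. 60 + 10x − 3·(24 + 3x) = 20.
Collecting terms: x − 12 = 20, so x = 32.
Then 2E = 24 + 3·32 = 120, so E = 60, V = 2E/5 = 24, F = 6 + 32 = 38.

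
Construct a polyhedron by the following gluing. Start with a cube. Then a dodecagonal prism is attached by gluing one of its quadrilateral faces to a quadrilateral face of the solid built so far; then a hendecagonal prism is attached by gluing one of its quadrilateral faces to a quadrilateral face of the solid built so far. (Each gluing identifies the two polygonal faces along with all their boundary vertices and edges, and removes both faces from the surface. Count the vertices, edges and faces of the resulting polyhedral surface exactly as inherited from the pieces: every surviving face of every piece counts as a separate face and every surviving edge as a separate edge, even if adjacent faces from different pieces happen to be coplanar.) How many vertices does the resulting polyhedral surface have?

46

A cube: V=8, E=12, F=6.
Attach a dodecagonal prism (V=24, E=36, F=14) along a 4-gon: merge 4 vertices and 4 edges, delete both glued faces → V=28, E=44, F=18.
Attach a hendecagonal prism (V=22, E=33, F=13) along a 4-gon: merge 4 vertices and 4 edges, delete both glued faces → V=46, E=73, F=29.
Check: V − E + F = 46 − 73 + 29 = 2.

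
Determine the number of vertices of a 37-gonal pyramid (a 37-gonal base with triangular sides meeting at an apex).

A pyramid on an n-gon base has one n-gon and n triangles: V = 37 + 1 = 38, E = 2·37 = 74, F = 37 + 1 = 38.

38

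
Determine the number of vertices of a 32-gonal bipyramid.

34

A bipyramid over an n-gon has 2n triangular faces and n + 2 vertices: V = 32 + 2 = 34, E = 3·32 = 96, F = 2·32 = 64.
Check: V − E + F = 34 − 96 + 64 = 2.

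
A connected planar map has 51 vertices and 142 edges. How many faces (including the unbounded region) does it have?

Euler's formula for a connected plane graph: V − E + F = 2, so F = 2 − 51 + 142 = 93.

93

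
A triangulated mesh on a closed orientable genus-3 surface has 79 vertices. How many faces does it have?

166

χ = 2 − 2·3 = -4, and every face is a triangle so 3F = 2E.
V − E + F = -4 with E = 3F/2 gives 79 − (3/2 − 1)·F = -4, so F = 166 and E = 249.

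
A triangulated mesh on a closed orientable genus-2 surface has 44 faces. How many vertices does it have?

χ = 2 − 2·2 = -2, and every face is a triangle so 3F = 2E.
E = 3·44/2 = 66. Then V = -2 + E − F = -2 + 66 − 44 = 20.

20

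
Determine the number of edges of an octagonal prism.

24

A prism on an n-gon has two n-gon bases and n rectangular sides: V = 2·8 = 16, E = 3·8 = 24, F = 8 + 2 = 10.
Check: V − E + F = 16 − 24 + 10 = 2.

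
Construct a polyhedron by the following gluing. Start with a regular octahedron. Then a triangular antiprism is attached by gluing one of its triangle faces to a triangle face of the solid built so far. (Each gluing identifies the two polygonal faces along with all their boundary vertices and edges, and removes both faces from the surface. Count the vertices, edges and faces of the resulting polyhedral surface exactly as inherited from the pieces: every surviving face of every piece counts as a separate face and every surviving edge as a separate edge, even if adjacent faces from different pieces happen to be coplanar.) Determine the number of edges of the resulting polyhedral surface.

21

A regular octahedron: V=6, E=12, F=8.
Attach a triangular antiprism (V=6, E=12, F=8) along a 3-gon: merge 3 vertices and 3 edges, delete both glued faces → V=9, E=21, F=14.
Check: V − E + F = 9 − 21 + 14 = 2.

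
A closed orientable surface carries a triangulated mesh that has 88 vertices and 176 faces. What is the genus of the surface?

1

Every face is a triangle, so 2E = 3·176 = 528, giving E = 264.
χ = V − E + F = 88 − 264 + 176 = 0.
For a closed orientable surface χ = 2 − 2g, so g = (2 − (0))/2 = 1.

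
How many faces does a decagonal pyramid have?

11

A pyramid on an n-gon base has one n-gon and n triangles: V = 10 + 1 = 11, E = 2·10 = 20, F = 10 + 1 = 11.
Check: V − E + F = 11 − 20 + 11 = 2.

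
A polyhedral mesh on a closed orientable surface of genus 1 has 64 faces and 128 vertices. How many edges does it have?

192

For a closed orientable surface of genus 1, χ = 2 − 2·1 = 0.
E = V + F − (0) = 128 + 64 − (0) = 192.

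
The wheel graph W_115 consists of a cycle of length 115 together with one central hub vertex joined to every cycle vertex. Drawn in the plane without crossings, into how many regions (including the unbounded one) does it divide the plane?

116

W_115 has V = 115 + 1 = 116 vertices and E = 2·115 = 230 edges.
By Euler's formula F = 2 − V + E = 2 − 116 + 230 = 116.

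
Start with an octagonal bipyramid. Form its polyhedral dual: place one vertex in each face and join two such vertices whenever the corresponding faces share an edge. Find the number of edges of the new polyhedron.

24

The base solid has V = 10, E = 24, F = 16.
The dual swaps V and F and preserves E: V′ = F = 16, E′ = E = 24, F′ = V = 10.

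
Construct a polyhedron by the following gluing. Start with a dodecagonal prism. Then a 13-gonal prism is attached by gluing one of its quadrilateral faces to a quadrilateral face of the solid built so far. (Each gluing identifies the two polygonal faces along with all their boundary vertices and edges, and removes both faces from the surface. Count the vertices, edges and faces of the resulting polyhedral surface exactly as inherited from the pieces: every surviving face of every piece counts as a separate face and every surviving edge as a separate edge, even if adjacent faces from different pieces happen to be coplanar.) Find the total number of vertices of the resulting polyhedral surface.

46

A dodecagonal prism: V=24, E=36, F=14.
Attach a 13-gonal prism (V=26, E=39, F=15) along a 4-gon: merge 4 vertices and 4 edges, delete both glued faces → V=46, E=71, F=27.
Check: V − E + F = 46 − 71 + 27 = 2.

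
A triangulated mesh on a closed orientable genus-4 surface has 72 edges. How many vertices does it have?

18

χ = 2 − 2·4 = -6, and every face is a triangle so 3F = 2E.
F = 2E/3 = 48. Then V = -6 + E − F = -6 + 72 − 48 = 18.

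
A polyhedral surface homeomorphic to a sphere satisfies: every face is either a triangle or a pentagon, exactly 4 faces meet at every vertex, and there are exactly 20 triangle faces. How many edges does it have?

Let x be the number of pentagons; then F = 20 + x.
Edge–face incidences: 2E = 3·20 + 5·x = 60 + 5x.
Every vertex has degree 4, so 4V = 2E.
Euler: V − E + F = 2 ⇒ (2E)/4 − E + (20 + x) = 2.
Multiply by 8: 2·(2E) − 4·(2E) + 8·(20 + x) = 16, i.e. 160 + 8x − 2·(60 + 5x) = 16.
Collecting terms: −2x + 40 = 16, so −2x = −24, so x = 12.
Then 2E = 60 + 5·12 = 120, so E = 60, V = 2E/4 = 30, F = 20 + 12 = 32.

60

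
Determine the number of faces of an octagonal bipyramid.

A bipyramid over an n-gon has 2n triangular faces and n + 2 vertices: V = 8 + 2 = 10, E = 3·8 = 24, F = 2·8 = 16.
Check: V − E + F = 10 − 24 + 16 = 2.

16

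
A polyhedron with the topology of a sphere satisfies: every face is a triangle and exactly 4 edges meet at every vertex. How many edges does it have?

Each face has 3 edges and each edge borders two faces, so 2E = 3F.
Each vertex has degree 4, so 4V = 2E and hence V = 3F/4.
Euler: V − E + F = 2 ⇒ (3F/4) − (3F/2) + F = 2.
Multiply by 8: (6 − 12 + 8)F = 16, i.e. 2F = 16.
So F = 8, E = 3·8/2 = 12, V = 3·8/4 = 6.

12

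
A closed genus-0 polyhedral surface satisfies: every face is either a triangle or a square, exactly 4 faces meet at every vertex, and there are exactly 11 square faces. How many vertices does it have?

17

Let x be the number of triangles; then F = 11 + x.
Edge–face incidences: 2E = 4·11 + 3·x = 44 + 3x.
Every vertex has degree 4, so 4V = 2E.
Euler: V − E + F = 2 ⇒ (2E)/4 − E + (11 + x) = 2.
Multiply by 8: 2·(2E) − 4·(2E) + 8·(11 + x) = 16, i.e. 88 + 8x − 2·(44 + 3x) = 16.
Collecting terms: 2x = 16, so x = 8.
Then 2E = 44 + 3·8 = 68, so E = 34, V = 2E/4 = 17, F = 11 + 8 = 19.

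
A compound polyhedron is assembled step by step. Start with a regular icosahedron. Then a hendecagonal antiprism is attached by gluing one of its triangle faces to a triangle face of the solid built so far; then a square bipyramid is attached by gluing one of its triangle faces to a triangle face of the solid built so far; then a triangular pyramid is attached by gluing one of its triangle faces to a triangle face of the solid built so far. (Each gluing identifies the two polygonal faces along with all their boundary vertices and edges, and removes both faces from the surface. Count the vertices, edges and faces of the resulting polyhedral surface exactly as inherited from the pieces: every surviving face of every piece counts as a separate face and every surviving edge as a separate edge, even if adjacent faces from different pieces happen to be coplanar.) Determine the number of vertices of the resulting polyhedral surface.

A regular icosahedron: V=12, E=30, F=20.
Attach a hendecagonal antiprism (V=22, E=44, F=24) along a 3-gon: merge 3 vertices and 3 edges, delete both glued faces → V=31, E=71, F=42.
Attach a square bipyramid (V=6, E=12, F=8) along a 3-gon: merge 3 vertices and 3 edges, delete both glued faces → V=34, E=80, F=48.
Attach a triangular pyramid (V=4, E=6, F=4) along a 3-gon: merge 3 vertices and 3 edges, delete both glued faces → V=35, E=83, F=50.
Check: V − E + F = 35 − 83 + 50 = 2.

35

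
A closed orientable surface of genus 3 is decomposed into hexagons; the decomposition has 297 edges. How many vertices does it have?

194

χ = 2 − 2·3 = -4, and every face is a hexagon so 6F = 2E.
F = 2E/6 = 99. Then V = -4 + E − F = -4 + 297 − 99 = 194.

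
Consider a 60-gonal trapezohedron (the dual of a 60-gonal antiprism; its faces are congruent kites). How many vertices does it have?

122

The n-trapezohedron (dual of the n-antiprism) has V = 2·60 + 2 = 122, E = 4·60 = 240, F = 2·60 = 120.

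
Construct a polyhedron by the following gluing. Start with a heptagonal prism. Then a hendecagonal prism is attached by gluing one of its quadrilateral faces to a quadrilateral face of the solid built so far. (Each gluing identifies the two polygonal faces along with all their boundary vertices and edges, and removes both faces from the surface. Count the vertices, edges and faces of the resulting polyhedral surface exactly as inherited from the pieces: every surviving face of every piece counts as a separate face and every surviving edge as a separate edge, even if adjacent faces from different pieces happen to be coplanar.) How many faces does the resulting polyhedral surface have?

A heptagonal prism: V=14, E=21, F=9.
Attach a hendecagonal prism (V=22, E=33, F=13) along a 4-gon: merge 4 vertices and 4 edges, delete both glued faces → V=32, E=50, F=20.
Check: V − E + F = 32 − 50 + 20 = 2.

20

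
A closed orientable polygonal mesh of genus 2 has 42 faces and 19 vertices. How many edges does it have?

For a closed orientable surface of genus 2, χ = 2 − 2·2 = -2.
E = V + F − (-2) = 19 + 42 − (-2) = 63.

63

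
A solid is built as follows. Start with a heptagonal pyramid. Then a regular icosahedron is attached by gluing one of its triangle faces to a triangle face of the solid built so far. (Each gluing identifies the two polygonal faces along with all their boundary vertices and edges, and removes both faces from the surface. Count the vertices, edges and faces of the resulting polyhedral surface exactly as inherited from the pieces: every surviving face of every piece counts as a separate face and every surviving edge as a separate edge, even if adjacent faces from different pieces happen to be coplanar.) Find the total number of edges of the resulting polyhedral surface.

A heptagonal pyramid: V=8, E=14, F=8.
Attach a regular icosahedron (V=12, E=30, F=20) along a 3-gon: merge 3 vertices and 3 edges, delete both glued faces → V=17, E=41, F=26.
Check: V − E + F = 17 − 41 + 26 = 2.

41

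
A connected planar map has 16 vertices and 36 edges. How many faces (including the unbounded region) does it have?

Euler's formula for a connected plane graph: V − E + F = 2, so F = 2 − 16 + 36 = 22.

22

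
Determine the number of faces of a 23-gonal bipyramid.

A bipyramid over an n-gon has 2n triangular faces and n + 2 vertices: V = 23 + 2 = 25, E = 3·23 = 69, F = 2·23 = 46.

46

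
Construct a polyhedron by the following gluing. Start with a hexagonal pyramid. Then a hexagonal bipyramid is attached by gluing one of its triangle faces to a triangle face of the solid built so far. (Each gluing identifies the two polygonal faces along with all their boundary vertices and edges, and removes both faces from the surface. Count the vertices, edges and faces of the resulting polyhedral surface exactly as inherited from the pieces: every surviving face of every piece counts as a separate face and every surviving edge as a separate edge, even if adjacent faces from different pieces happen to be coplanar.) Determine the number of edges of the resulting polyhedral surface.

A hexagonal pyramid: V=7, E=12, F=7.
Attach a hexagonal bipyramid (V=8, E=18, F=12) along a 3-gon: merge 3 vertices and 3 edges, delete both glued faces → V=12, E=27, F=17.
Check: V − E + F = 12 − 27 + 17 = 2.

27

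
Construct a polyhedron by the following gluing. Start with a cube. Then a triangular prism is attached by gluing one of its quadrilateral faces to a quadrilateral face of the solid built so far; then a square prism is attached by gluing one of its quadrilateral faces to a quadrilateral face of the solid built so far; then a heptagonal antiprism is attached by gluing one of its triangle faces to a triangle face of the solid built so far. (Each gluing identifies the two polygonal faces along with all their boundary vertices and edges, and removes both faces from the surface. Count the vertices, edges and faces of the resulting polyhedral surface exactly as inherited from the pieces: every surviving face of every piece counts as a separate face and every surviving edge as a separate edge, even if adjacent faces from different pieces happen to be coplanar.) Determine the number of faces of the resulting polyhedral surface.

27

A cube: V=8, E=12, F=6.
Attach a triangular prism (V=6, E=9, F=5) along a 4-gon: merge 4 vertices and 4 edges, delete both glued faces → V=10, E=17, F=9.
Attach a square prism (V=8, E=12, F=6) along a 4-gon: merge 4 vertices and 4 edges, delete both glued faces → V=14, E=25, F=13.
Attach a heptagonal antiprism (V=14, E=28, F=16) along a 3-gon: merge 3 vertices and 3 edges, delete both glued faces → V=25, E=50, F=27.
Check: V − E + F = 25 − 50 + 27 = 2.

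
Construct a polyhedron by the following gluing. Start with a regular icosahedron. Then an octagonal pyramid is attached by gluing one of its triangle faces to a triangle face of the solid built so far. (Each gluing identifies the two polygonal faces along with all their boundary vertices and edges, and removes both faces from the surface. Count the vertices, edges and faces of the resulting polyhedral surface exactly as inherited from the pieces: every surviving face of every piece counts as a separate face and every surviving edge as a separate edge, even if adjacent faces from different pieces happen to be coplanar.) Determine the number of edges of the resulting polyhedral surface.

43

A regular icosahedron: V=12, E=30, F=20.
Attach an octagonal pyramid (V=9, E=16, F=9) along a 3-gon: merge 3 vertices and 3 edges, delete both glued faces → V=18, E=43, F=27.
Check: V − E + F = 18 − 43 + 27 = 2.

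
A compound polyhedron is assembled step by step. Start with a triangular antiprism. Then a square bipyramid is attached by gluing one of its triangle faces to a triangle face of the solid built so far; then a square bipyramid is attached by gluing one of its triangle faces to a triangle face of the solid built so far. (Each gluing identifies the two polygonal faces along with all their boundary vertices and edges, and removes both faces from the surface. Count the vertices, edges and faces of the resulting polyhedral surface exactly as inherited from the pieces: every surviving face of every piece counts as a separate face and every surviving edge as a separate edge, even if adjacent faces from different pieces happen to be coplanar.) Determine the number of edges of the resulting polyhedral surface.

A triangular antiprism: V=6, E=12, F=8.
Attach a square bipyramid (V=6, E=12, F=8) along a 3-gon: merge 3 vertices and 3 edges, delete both glued faces → V=9, E=21, F=14.
Attach a square bipyramid (V=6, E=12, F=8) along a 3-gon: merge 3 vertices and 3 edges, delete both glued faces → V=12, E=30, F=20.
Check: V − E + F = 12 − 30 + 20 = 2.

30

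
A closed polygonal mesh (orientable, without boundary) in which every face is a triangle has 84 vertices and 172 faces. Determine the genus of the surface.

Every face is a triangle, so 2E = 3·172 = 516, giving E = 258.
χ = V − E + F = 84 − 258 + 172 = -2.
For a closed orientable surface χ = 2 − 2g, so g = (2 − (-2))/2 = 2.

2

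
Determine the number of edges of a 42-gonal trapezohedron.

The n-trapezohedron (dual of the n-antiprism) has V = 2·42 + 2 = 86, E = 4·42 = 168, F = 2·42 = 84.

168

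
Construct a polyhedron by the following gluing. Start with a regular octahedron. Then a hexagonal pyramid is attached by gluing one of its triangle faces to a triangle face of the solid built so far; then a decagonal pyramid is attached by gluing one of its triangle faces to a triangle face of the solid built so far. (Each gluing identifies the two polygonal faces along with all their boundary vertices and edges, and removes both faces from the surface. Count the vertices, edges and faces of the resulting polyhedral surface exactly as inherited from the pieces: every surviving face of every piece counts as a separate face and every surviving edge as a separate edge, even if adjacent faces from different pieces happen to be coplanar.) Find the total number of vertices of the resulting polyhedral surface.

18

A regular octahedron: V=6, E=12, F=8.
Attach a hexagonal pyramid (V=7, E=12, F=7) along a 3-gon: merge 3 vertices and 3 edges, delete both glued faces → V=10, E=21, F=13.
Attach a decagonal pyramid (V=11, E=20, F=11) along a 3-gon: merge 3 vertices and 3 edges, delete both glued faces → V=18, E=38, F=22.
Check: V − E + F = 18 − 38 + 22 = 2.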